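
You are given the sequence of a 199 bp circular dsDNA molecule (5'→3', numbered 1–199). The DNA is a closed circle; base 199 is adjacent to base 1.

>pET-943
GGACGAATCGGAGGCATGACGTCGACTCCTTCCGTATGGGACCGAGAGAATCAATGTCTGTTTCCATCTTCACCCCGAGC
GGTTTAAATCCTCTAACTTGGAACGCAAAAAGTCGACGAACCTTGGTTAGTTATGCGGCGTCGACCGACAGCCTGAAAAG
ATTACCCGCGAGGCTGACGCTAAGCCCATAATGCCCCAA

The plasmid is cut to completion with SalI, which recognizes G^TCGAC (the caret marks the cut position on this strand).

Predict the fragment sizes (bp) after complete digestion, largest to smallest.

SalI sites (GTCGAC) start at positions 21, 112, 140.
SalI cuts after the first base of each site, so after positions 21, 112, 140.
Circular molecule, 3 cuts → 3 fragments:
  22–112 → 91 bp
  113–140 → 28 bp
  141–199 then 1–21 → 59 + 21 = 80 bp
Sorted largest to smallest: 91, 80, 28 bp.

91, 80, 28 bp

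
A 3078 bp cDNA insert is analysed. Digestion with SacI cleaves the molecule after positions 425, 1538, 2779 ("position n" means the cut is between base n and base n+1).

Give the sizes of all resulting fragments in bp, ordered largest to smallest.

1241, 1113, 425, 299 bp

Linear molecule, 3 cuts → 4 fragments:
  425 − 0 = 425 bp
  1538 − 425 = 1113 bp
  2779 − 1538 = 1241 bp
  3078 − 2779 = 299 bp
Sorted largest to smallest: 1241, 1113, 425, 299 bp.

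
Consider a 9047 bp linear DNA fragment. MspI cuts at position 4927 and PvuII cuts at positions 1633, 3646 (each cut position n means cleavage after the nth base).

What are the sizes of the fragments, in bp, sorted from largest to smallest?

Combined cut positions (sorted): 1633, 3646, 4927.
Linear molecule, 3 cuts → 4 fragments:
  1633 − 0 = 1633 bp
  3646 − 1633 = 2013 bp
  4927 − 3646 = 1281 bp
  9047 − 4927 = 4120 bp
Sorted largest to smallest: 4120, 2013, 1633, 1281 bp.

4120, 2013, 1633, 1281 bp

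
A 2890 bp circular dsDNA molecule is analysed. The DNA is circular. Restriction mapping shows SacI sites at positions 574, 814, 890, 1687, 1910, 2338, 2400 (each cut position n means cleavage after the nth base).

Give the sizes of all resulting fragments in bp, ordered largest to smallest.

1064, 797, 428, 240, 223, 76, 62 bp

Circular molecule, 7 cuts → 7 fragments:
  814 − 574 = 240 bp
  890 − 814 = 76 bp
  1687 − 890 = 797 bp
  1910 − 1687 = 223 bp
  2338 − 1910 = 428 bp
  2400 − 2338 = 62 bp
  wrap: 2890 − 2400 + 574 = 1064 bp
Sorted largest to smallest: 1064, 797, 428, 240, 223, 76, 62 bp.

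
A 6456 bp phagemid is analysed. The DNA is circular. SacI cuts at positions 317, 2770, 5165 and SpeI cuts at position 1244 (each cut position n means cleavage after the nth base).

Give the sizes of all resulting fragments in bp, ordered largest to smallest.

Combined cut positions (sorted): 317, 1244, 2770, 5165.
Circular molecule, 4 cuts → 4 fragments:
  1244 − 317 = 927 bp
  2770 − 1244 = 1526 bp
  5165 − 2770 = 2395 bp
  wrap: 6456 − 5165 + 317 = 1608 bp
Sorted largest to smallest: 2395, 1608, 1526, 927 bp.

2395, 1608, 1526, 927 bp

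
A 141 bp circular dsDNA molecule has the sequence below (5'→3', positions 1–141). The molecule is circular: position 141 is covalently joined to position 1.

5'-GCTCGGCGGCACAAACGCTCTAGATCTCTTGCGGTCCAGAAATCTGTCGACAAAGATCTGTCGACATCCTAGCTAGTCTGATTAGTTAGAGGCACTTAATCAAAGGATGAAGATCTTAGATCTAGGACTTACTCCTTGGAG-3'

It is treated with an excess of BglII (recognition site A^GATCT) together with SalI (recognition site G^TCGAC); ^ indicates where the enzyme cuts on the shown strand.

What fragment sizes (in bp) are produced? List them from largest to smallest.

51, 45, 24, 8, 7, 6 bp

BglII sites (AGATCT) start at positions 22, 54, 111, 118.
BglII cuts after the first base of each site, so after positions 22, 54, 111, 118.
SalI sites (GTCGAC) start at positions 46, 60.
SalI cuts after the first base of each site, so after positions 46, 60.
Combined cut positions: 22, 46, 54, 60, 111, 118.
Circular molecule, 6 cuts → 6 fragments:
  23–46 → 24 bp
  47–54 → 8 bp
  55–60 → 6 bp
  61–111 → 51 bp
  112–118 → 7 bp
  119–141 then 1–22 → 23 + 22 = 45 bp
Sorted largest to smallest: 51, 45, 24, 8, 7, 6 bp.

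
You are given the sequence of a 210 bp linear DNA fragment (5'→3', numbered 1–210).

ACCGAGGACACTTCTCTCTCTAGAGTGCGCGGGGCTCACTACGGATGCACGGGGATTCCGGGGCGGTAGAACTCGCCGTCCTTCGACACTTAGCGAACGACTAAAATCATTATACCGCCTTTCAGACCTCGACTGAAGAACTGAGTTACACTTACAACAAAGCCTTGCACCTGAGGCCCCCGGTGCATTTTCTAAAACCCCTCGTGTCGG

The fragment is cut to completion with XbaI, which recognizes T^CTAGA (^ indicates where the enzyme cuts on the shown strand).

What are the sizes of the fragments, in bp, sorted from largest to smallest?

The XbaI site (TCTAGA) starts at position 19.
XbaI cuts after the first base of each site, so after position 19.
Linear molecule, 1 cut → 2 fragments:
  1–19 → 19 bp
  20–210 → 191 bp
Sorted largest to smallest: 191, 19 bp.

191, 19 bp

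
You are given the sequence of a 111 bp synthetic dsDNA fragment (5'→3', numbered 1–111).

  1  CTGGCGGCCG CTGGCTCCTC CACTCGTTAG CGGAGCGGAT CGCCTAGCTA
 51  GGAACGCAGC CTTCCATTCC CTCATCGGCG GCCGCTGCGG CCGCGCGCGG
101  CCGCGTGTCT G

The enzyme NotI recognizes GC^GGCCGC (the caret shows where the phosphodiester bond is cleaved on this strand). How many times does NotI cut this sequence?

GCGGCCGC occurs starting at positions 4, 78, 87, 97.
NotI cuts at 4 sites.

4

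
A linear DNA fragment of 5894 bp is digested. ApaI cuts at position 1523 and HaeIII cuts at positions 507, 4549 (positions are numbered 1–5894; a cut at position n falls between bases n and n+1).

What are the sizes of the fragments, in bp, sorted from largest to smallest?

Combined cut positions (sorted): 507, 1523, 4549.
Linear molecule, 3 cuts → 4 fragments:
  507 − 0 = 507 bp
  1523 − 507 = 1016 bp
  4549 − 1523 = 3026 bp
  5894 − 4549 = 1345 bp
Sorted largest to smallest: 3026, 1345, 1016, 507 bp.

3026, 1345, 1016, 507 bp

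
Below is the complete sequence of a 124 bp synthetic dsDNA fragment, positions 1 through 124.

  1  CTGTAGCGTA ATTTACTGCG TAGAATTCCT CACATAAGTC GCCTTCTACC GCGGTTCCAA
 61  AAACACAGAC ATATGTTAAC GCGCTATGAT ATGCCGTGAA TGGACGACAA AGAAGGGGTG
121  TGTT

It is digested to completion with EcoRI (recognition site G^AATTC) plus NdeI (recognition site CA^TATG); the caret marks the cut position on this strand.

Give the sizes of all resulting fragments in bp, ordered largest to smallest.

53, 48, 23 bp

The EcoRI site (GAATTC) starts at position 23.
EcoRI cuts after the first base of each site, so after position 23.
The NdeI site (CATATG) starts at position 70.
NdeI cuts after base 2 of each site, so after position 71.
Combined cut positions: 23, 71.
Linear molecule, 2 cuts → 3 fragments:
  1–23 → 23 bp
  24–71 → 48 bp
  72–124 → 53 bp
Sorted largest to smallest: 53, 48, 23 bp.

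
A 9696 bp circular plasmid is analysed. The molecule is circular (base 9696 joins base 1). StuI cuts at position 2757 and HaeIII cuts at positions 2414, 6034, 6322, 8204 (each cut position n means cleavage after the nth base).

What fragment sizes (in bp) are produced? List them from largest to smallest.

Combined cut positions (sorted): 2414, 2757, 6034, 6322, 8204.
Circular molecule, 5 cuts → 5 fragments:
  2757 − 2414 = 343 bp
  6034 − 2757 = 3277 bp
  6322 − 6034 = 288 bp
  8204 − 6322 = 1882 bp
  wrap: 9696 − 8204 + 2414 = 3906 bp
Sorted largest to smallest: 3906, 3277, 1882, 343, 288 bp.

3906, 3277, 1882, 343, 288 bp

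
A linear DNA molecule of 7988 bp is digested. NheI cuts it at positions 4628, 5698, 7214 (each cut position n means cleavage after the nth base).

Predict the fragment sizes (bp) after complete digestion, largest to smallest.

4628, 1516, 1070, 774 bp

Linear molecule, 3 cuts → 4 fragments:
  4628 − 0 = 4628 bp
  5698 − 4628 = 1070 bp
  7214 − 5698 = 1516 bp
  7988 − 7214 = 774 bp
Sorted largest to smallest: 4628, 1516, 1070, 774 bp.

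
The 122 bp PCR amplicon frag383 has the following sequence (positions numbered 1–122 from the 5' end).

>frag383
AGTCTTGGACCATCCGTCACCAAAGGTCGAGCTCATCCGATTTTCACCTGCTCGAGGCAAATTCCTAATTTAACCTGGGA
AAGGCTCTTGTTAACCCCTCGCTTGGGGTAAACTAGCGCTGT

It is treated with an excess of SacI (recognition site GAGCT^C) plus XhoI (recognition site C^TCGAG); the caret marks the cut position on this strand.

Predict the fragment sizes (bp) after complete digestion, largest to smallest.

The SacI site (GAGCTC) starts at position 29.
SacI cuts after base 5 of each site (before the last base), so after position 33.
The XhoI site (CTCGAG) starts at position 51.
XhoI cuts after the first base of each site, so after position 51.
Combined cut positions: 33, 51.
Linear molecule, 2 cuts → 3 fragments:
  1–33 → 33 bp
  34–51 → 18 bp
  52–122 → 71 bp
Sorted largest to smallest: 71, 33, 18 bp.

71, 33, 18 bp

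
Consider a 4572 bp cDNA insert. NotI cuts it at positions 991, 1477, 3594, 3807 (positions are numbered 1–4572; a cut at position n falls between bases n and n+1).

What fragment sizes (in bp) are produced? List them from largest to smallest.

2117, 991, 765, 486, 213 bp

Linear molecule, 4 cuts → 5 fragments:
  991 − 0 = 991 bp
  1477 − 991 = 486 bp
  3594 − 1477 = 2117 bp
  3807 − 3594 = 213 bp
  4572 − 3807 = 765 bp
Sorted largest to smallest: 2117, 991, 765, 486, 213 bp.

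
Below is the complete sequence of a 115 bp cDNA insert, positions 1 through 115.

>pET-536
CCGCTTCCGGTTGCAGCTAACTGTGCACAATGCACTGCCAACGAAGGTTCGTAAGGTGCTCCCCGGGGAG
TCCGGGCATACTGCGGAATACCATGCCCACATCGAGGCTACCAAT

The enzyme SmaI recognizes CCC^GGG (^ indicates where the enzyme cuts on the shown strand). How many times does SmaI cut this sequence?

CCCGGG occurs starting at position 62.
SmaI cuts at 1 site.

1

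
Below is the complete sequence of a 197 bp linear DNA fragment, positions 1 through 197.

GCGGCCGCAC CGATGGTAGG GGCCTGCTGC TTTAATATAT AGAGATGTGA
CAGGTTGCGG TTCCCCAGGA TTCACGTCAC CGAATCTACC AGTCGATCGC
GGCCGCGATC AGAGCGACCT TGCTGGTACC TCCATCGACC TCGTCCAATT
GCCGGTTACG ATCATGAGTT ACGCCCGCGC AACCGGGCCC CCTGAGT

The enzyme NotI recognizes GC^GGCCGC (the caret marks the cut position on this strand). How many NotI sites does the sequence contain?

2

GCGGCCGC occurs starting at positions 1, 99.
NotI cuts at 2 sites.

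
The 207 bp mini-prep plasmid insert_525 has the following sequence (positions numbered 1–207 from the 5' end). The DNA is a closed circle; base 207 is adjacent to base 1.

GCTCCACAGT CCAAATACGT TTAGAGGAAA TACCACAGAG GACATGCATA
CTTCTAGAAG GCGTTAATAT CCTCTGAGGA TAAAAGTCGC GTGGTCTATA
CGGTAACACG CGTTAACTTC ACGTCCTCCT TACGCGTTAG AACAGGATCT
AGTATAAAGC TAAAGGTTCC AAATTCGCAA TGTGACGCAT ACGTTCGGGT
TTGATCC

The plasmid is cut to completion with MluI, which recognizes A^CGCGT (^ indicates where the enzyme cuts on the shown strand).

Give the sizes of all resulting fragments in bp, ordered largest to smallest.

183, 24 bp

MluI sites (ACGCGT) start at positions 108, 132.
MluI cuts after the first base of each site, so after positions 108, 132.
Circular molecule, 2 cuts → 2 fragments:
  109–132 → 24 bp
  133–207 then 1–108 → 75 + 108 = 183 bp
Sorted largest to smallest: 183, 24 bp.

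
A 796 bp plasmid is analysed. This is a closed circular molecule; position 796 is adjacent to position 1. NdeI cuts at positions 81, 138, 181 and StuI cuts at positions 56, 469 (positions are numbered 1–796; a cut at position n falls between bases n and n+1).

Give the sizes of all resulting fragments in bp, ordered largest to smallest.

Combined cut positions (sorted): 56, 81, 138, 181, 469.
Circular molecule, 5 cuts → 5 fragments:
  81 − 56 = 25 bp
  138 − 81 = 57 bp
  181 − 138 = 43 bp
  469 − 181 = 288 bp
  wrap: 796 − 469 + 56 = 383 bp
Sorted largest to smallest: 383, 288, 57, 43, 25 bp.

383, 288, 57, 43, 25 bp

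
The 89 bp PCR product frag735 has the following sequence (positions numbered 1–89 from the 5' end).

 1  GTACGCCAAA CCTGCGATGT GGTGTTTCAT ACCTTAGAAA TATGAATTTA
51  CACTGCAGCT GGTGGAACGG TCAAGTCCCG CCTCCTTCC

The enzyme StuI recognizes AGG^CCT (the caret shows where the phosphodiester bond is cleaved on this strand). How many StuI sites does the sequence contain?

No occurrence of AGGCCT is present in the sequence.
StuI does not cut: 0 sites.

0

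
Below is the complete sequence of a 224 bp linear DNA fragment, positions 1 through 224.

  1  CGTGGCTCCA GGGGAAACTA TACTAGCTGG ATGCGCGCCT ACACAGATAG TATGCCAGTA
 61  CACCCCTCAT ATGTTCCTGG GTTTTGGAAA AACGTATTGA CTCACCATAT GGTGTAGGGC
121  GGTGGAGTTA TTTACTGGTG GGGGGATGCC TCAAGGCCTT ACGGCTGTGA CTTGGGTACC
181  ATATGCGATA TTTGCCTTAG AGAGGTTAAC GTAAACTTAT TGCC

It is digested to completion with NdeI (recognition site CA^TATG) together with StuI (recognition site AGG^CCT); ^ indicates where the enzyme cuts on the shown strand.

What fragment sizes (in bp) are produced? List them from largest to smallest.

69, 49, 43, 38, 25 bp

NdeI sites (CATATG) start at positions 68, 106, 180.
NdeI cuts after base 2 of each site, so after positions 69, 107, 181.
The StuI site (AGGCCT) starts at position 154.
StuI cuts after base 3 of each site, so after position 156.
Combined cut positions: 69, 107, 156, 181.
Linear molecule, 4 cuts → 5 fragments:
  1–69 → 69 bp
  70–107 → 38 bp
  108–156 → 49 bp
  157–181 → 25 bp
  182–224 → 43 bp
Sorted largest to smallest: 69, 49, 43, 38, 25 bp.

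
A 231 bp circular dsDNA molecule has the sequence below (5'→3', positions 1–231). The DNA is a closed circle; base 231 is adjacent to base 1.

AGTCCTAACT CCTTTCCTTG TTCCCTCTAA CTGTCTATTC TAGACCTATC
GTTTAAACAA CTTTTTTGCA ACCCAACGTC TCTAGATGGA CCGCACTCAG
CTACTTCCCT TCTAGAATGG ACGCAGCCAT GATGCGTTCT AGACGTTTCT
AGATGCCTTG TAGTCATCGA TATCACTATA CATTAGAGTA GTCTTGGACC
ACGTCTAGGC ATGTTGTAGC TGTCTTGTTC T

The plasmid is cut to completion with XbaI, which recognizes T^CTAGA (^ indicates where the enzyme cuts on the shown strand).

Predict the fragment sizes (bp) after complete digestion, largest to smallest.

122, 42, 30, 27, 10 bp

XbaI sites (TCTAGA) start at positions 39, 81, 111, 138, 148.
XbaI cuts after the first base of each site, so after positions 39, 81, 111, 138, 148.
Circular molecule, 5 cuts → 5 fragments:
  40–81 → 42 bp
  82–111 → 30 bp
  112–138 → 27 bp
  139–148 → 10 bp
  149–231 then 1–39 → 83 + 39 = 122 bp
Sorted largest to smallest: 122, 42, 30, 27, 10 bp.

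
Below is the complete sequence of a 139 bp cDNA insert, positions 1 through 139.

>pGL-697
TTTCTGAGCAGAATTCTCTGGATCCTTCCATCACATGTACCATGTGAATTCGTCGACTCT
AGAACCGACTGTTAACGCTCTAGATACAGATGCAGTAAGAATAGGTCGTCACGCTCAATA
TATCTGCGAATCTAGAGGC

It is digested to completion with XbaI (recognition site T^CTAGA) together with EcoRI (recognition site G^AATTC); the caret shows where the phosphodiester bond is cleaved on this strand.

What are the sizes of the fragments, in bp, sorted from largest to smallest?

52, 35, 21, 12, 11, 8 bp

XbaI sites (TCTAGA) start at positions 58, 79, 131.
XbaI cuts after the first base of each site, so after positions 58, 79, 131.
EcoRI sites (GAATTC) start at positions 11, 46.
EcoRI cuts after the first base of each site, so after positions 11, 46.
Combined cut positions: 11, 46, 58, 79, 131.
Linear molecule, 5 cuts → 6 fragments:
  1–11 → 11 bp
  12–46 → 35 bp
  47–58 → 12 bp
  59–79 → 21 bp
  80–131 → 52 bp
  132–139 → 8 bp
Sorted largest to smallest: 52, 35, 21, 12, 11, 8 bp.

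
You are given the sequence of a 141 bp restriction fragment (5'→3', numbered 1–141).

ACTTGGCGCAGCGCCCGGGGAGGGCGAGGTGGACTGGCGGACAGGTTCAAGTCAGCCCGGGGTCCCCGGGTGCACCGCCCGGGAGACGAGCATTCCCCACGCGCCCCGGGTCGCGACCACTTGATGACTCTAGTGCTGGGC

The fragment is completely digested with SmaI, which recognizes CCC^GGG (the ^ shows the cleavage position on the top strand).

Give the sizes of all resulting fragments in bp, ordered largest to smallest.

SmaI sites (CCCGGG) start at positions 14, 56, 65, 78, 105.
SmaI cuts after base 3 of each site, so after positions 16, 58, 67, 80, 107.
Linear molecule, 5 cuts → 6 fragments:
  1–16 → 16 bp
  17–58 → 42 bp
  59–67 → 9 bp
  68–80 → 13 bp
  81–107 → 27 bp
  108–141 → 34 bp
Sorted largest to smallest: 42, 34, 27, 16, 13, 9 bp.

42, 34, 27, 16, 13, 9 bp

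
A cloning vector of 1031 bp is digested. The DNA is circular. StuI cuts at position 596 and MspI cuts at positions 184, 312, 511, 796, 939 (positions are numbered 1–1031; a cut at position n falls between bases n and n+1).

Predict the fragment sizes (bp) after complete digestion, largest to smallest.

276, 200, 199, 143, 128, 85 bp

Combined cut positions (sorted): 184, 312, 511, 596, 796, 939.
Circular molecule, 6 cuts → 6 fragments:
  312 − 184 = 128 bp
  511 − 312 = 199 bp
  596 − 511 = 85 bp
  796 − 596 = 200 bp
  939 − 796 = 143 bp
  wrap: 1031 − 939 + 184 = 276 bp
Sorted largest to smallest: 276, 200, 199, 143, 128, 85 bp.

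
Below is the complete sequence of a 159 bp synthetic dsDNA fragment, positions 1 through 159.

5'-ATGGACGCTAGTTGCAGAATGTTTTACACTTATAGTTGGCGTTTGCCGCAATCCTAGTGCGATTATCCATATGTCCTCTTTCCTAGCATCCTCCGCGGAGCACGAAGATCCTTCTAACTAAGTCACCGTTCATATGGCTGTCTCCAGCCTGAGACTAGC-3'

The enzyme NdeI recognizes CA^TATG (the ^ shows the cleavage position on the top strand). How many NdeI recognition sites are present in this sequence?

2

CATATG occurs starting at positions 68, 131.
NdeI cuts at 2 sites.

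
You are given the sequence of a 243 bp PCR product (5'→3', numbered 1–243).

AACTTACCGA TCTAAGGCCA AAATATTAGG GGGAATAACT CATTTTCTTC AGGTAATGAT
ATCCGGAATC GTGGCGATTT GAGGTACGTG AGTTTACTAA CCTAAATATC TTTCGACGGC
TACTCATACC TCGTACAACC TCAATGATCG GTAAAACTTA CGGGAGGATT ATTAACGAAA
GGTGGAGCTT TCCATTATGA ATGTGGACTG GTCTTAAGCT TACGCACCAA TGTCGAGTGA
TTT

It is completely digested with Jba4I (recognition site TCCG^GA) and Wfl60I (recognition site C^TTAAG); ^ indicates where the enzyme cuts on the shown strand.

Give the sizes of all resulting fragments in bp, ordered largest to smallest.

148, 65, 30 bp

The Jba4I site (TCCGGA) starts at position 62.
Jba4I cuts after base 4 of each site, so after position 65.
The Wfl60I site (CTTAAG) starts at position 213.
Wfl60I cuts after the first base of each site, so after position 213.
Combined cut positions: 65, 213.
Linear molecule, 2 cuts → 3 fragments:
  1–65 → 65 bp
  66–213 → 148 bp
  214–243 → 30 bp
Sorted largest to smallest: 148, 65, 30 bp.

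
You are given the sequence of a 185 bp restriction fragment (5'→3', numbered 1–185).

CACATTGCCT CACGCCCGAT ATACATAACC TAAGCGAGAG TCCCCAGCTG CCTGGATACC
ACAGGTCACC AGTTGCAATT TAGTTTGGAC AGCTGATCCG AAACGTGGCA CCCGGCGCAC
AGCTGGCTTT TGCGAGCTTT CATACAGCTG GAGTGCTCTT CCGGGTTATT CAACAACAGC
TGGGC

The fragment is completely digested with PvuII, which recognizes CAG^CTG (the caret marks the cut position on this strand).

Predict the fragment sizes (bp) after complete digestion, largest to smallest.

PvuII sites (CAGCTG) start at positions 45, 90, 120, 145, 177.
PvuII cuts after base 3 of each site, so after positions 47, 92, 122, 147, 179.
Linear molecule, 5 cuts → 6 fragments:
  1–47 → 47 bp
  48–92 → 45 bp
  93–122 → 30 bp
  123–147 → 25 bp
  148–179 → 32 bp
  180–185 → 6 bp
Sorted largest to smallest: 47, 45, 32, 30, 25, 6 bp.

47, 45, 32, 30, 25, 6 bp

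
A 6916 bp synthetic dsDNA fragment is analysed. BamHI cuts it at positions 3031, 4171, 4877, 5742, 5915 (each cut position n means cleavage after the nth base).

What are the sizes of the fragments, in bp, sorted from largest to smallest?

Linear molecule, 5 cuts → 6 fragments:
  3031 − 0 = 3031 bp
  4171 − 3031 = 1140 bp
  4877 − 4171 = 706 bp
  5742 − 4877 = 865 bp
  5915 − 5742 = 173 bp
  6916 − 5915 = 1001 bp
Sorted largest to smallest: 3031, 1140, 1001, 865, 706, 173 bp.

3031, 1140, 1001, 865, 706, 173 bp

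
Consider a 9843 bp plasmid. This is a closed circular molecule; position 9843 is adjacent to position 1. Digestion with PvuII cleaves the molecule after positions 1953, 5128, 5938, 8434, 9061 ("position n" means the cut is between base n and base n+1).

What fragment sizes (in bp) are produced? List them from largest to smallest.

3175, 2735, 2496, 810, 627 bp

Circular molecule, 5 cuts → 5 fragments:
  5128 − 1953 = 3175 bp
  5938 − 5128 = 810 bp
  8434 − 5938 = 2496 bp
  9061 − 8434 = 627 bp
  wrap: 9843 − 9061 + 1953 = 2735 bp
Sorted largest to smallest: 3175, 2735, 2496, 810, 627 bp.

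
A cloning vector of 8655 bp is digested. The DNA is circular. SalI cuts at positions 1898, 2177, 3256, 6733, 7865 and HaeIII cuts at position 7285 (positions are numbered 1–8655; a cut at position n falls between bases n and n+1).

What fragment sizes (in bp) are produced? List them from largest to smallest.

3477, 2688, 1079, 580, 552, 279 bp

Combined cut positions (sorted): 1898, 2177, 3256, 6733, 7285, 7865.
Circular molecule, 6 cuts → 6 fragments:
  2177 − 1898 = 279 bp
  3256 − 2177 = 1079 bp
  6733 − 3256 = 3477 bp
  7285 − 6733 = 552 bp
  7865 − 7285 = 580 bp
  wrap: 8655 − 7865 + 1898 = 2688 bp
Sorted largest to smallest: 3477, 2688, 1079, 580, 552, 279 bp.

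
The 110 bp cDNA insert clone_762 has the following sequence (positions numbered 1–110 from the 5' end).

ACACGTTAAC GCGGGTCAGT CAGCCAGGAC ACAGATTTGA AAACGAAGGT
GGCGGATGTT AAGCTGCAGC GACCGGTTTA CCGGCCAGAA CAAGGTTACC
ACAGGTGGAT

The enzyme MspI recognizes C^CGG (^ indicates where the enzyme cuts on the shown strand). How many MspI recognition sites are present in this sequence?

2

CCGG occurs starting at positions 73, 81.
MspI cuts at 2 sites.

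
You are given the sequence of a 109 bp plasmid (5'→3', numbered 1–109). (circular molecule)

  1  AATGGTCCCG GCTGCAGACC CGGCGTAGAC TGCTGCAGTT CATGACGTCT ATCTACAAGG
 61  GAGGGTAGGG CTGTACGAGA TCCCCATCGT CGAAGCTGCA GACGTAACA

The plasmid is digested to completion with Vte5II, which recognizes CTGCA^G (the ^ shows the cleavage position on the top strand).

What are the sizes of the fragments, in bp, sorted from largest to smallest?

Vte5II sites (CTGCAG) start at positions 12, 33, 96.
Vte5II cuts after base 5 of each site (before the last base), so after positions 16, 37, 100.
Circular molecule, 3 cuts → 3 fragments:
  17–37 → 21 bp
  38–100 → 63 bp
  101–109 then 1–16 → 9 + 16 = 25 bp
Sorted largest to smallest: 63, 25, 21 bp.

63, 25, 21 bp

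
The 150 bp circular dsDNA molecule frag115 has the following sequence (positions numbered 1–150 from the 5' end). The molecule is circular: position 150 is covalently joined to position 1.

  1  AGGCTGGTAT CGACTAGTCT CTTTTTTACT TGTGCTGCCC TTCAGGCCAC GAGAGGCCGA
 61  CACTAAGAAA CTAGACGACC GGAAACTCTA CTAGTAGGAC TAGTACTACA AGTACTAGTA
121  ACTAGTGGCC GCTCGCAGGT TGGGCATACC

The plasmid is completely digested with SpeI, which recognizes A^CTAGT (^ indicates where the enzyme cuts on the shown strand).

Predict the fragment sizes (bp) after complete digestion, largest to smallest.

SpeI sites (ACTAGT) start at positions 13, 90, 99, 114, 121.
SpeI cuts after the first base of each site, so after positions 13, 90, 99, 114, 121.
Circular molecule, 5 cuts → 5 fragments:
  14–90 → 77 bp
  91–99 → 9 bp
  100–114 → 15 bp
  115–121 → 7 bp
  122–150 then 1–13 → 29 + 13 = 42 bp
Sorted largest to smallest: 77, 42, 15, 9, 7 bp.

77, 42, 15, 9, 7 bp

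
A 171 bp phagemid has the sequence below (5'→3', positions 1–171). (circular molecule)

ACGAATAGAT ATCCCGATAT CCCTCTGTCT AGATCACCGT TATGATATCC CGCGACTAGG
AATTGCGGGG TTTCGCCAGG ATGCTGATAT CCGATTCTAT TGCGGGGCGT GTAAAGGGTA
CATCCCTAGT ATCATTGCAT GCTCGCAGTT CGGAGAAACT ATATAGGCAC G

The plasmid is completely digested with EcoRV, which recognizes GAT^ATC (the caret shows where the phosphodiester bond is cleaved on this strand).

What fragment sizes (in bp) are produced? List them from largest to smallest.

93, 42, 28, 8 bp

EcoRV sites (GATATC) start at positions 8, 16, 44, 86.
EcoRV cuts after base 3 of each site, so after positions 10, 18, 46, 88.
Circular molecule, 4 cuts → 4 fragments:
  11–18 → 8 bp
  19–46 → 28 bp
  47–88 → 42 bp
  89–171 then 1–10 → 83 + 10 = 93 bp
Sorted largest to smallest: 93, 42, 28, 8 bp.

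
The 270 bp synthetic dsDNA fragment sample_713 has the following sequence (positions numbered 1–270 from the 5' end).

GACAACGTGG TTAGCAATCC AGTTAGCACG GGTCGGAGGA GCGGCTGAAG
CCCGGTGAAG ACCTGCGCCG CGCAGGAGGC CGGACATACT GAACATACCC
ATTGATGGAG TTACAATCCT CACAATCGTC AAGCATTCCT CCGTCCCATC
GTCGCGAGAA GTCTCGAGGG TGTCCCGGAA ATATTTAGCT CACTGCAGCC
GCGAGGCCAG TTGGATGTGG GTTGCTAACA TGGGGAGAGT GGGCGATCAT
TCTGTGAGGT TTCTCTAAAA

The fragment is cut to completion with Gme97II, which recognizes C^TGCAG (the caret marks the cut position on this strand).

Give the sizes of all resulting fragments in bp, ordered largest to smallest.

The Gme97II site (CTGCAG) starts at position 193.
Gme97II cuts after the first base of each site, so after position 193.
Linear molecule, 1 cut → 2 fragments:
  1–193 → 193 bp
  194–270 → 77 bp
Sorted largest to smallest: 193, 77 bp.

193, 77 bp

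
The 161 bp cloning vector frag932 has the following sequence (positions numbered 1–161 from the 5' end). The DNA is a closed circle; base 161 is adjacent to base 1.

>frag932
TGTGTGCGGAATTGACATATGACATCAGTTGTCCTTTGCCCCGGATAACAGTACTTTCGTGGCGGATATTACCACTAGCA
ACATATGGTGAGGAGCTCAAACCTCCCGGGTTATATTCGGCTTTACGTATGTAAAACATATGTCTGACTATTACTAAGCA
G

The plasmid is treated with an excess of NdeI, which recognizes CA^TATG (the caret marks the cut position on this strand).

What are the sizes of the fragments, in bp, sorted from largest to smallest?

NdeI sites (CATATG) start at positions 16, 82, 137.
NdeI cuts after base 2 of each site, so after positions 17, 83, 138.
Circular molecule, 3 cuts → 3 fragments:
  18–83 → 66 bp
  84–138 → 55 bp
  139–161 then 1–17 → 23 + 17 = 40 bp
Sorted largest to smallest: 66, 55, 40 bp.

66, 55, 40 bp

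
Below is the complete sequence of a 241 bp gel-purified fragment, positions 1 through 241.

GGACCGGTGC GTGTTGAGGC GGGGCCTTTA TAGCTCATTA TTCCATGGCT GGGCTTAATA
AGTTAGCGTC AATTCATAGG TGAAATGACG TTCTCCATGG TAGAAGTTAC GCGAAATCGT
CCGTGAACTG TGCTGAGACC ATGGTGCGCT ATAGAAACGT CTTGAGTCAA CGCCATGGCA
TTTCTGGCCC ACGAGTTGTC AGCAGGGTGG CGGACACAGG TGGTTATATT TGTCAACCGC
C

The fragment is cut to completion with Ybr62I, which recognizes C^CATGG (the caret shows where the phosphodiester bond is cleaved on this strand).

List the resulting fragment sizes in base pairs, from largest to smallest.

Ybr62I sites (CCATGG) start at positions 43, 95, 139, 173.
Ybr62I cuts after the first base of each site, so after positions 43, 95, 139, 173.
Linear molecule, 4 cuts → 5 fragments:
  1–43 → 43 bp
  44–95 → 52 bp
  96–139 → 44 bp
  140–173 → 34 bp
  174–241 → 68 bp
Sorted largest to smallest: 68, 52, 44, 43, 34 bp.

68, 52, 44, 43, 34 bp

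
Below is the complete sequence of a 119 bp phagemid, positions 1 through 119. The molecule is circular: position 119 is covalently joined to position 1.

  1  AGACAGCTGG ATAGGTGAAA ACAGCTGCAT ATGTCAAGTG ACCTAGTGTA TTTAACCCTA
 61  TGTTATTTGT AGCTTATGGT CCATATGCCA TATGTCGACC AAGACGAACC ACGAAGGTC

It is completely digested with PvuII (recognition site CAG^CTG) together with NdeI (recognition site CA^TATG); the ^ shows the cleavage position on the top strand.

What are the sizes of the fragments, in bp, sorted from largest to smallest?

54, 35, 18, 7, 5 bp

PvuII sites (CAGCTG) start at positions 4, 22.
PvuII cuts after base 3 of each site, so after positions 6, 24.
NdeI sites (CATATG) start at positions 28, 82, 89.
NdeI cuts after base 2 of each site, so after positions 29, 83, 90.
Combined cut positions: 6, 24, 29, 83, 90.
Circular molecule, 5 cuts → 5 fragments:
  7–24 → 18 bp
  25–29 → 5 bp
  30–83 → 54 bp
  84–90 → 7 bp
  91–119 then 1–6 → 29 + 6 = 35 bp
Sorted largest to smallest: 54, 35, 18, 7, 5 bp.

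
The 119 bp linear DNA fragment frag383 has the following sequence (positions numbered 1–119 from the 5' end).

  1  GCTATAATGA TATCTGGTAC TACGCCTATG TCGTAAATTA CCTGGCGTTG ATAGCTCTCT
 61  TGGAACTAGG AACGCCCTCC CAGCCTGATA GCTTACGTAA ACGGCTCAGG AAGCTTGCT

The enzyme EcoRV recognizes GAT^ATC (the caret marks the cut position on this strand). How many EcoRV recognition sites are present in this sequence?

GATATC occurs starting at position 9.
EcoRV cuts at 1 site.

1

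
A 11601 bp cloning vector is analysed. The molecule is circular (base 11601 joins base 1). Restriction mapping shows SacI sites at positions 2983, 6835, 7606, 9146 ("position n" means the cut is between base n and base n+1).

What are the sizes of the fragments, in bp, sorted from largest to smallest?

5438, 3852, 1540, 771 bp

Circular molecule, 4 cuts → 4 fragments:
  6835 − 2983 = 3852 bp
  7606 − 6835 = 771 bp
  9146 − 7606 = 1540 bp
  wrap: 11601 − 9146 + 2983 = 5438 bp
Sorted largest to smallest: 5438, 3852, 1540, 771 bp.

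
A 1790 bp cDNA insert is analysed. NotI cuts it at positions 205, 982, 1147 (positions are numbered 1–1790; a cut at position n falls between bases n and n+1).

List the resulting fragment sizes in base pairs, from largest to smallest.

777, 643, 205, 165 bp

Linear molecule, 3 cuts → 4 fragments:
  205 − 0 = 205 bp
  982 − 205 = 777 bp
  1147 − 982 = 165 bp
  1790 − 1147 = 643 bp
Sorted largest to smallest: 777, 643, 205, 165 bp.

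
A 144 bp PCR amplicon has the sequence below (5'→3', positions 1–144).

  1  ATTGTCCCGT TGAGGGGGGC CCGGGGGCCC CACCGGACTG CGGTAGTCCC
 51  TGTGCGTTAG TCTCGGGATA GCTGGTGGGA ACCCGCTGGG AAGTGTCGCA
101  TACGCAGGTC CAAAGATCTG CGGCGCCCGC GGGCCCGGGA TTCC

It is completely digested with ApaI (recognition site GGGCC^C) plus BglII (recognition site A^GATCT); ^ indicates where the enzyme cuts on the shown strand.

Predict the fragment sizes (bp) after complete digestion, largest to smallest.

ApaI sites (GGGCCC) start at positions 17, 25, 131.
ApaI cuts after base 5 of each site (before the last base), so after positions 21, 29, 135.
The BglII site (AGATCT) starts at position 114.
BglII cuts after the first base of each site, so after position 114.
Combined cut positions: 21, 29, 114, 135.
Linear molecule, 4 cuts → 5 fragments:
  1–21 → 21 bp
  22–29 → 8 bp
  30–114 → 85 bp
  115–135 → 21 bp
  136–144 → 9 bp
Sorted largest to smallest: 85, 21, 21, 9, 8 bp.

85, 21, 21, 9, 8 bp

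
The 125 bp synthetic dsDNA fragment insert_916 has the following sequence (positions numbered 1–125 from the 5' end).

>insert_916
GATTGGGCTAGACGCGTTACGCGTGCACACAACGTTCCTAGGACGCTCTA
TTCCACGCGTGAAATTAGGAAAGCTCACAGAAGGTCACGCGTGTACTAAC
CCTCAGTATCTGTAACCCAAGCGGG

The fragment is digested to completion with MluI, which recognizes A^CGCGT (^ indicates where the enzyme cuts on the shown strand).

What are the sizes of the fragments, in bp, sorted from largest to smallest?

38, 36, 32, 12, 7 bp

MluI sites (ACGCGT) start at positions 12, 19, 55, 87.
MluI cuts after the first base of each site, so after positions 12, 19, 55, 87.
Linear molecule, 4 cuts → 5 fragments:
  1–12 → 12 bp
  13–19 → 7 bp
  20–55 → 36 bp
  56–87 → 32 bp
  88–125 → 38 bp
Sorted largest to smallest: 38, 36, 32, 12, 7 bp.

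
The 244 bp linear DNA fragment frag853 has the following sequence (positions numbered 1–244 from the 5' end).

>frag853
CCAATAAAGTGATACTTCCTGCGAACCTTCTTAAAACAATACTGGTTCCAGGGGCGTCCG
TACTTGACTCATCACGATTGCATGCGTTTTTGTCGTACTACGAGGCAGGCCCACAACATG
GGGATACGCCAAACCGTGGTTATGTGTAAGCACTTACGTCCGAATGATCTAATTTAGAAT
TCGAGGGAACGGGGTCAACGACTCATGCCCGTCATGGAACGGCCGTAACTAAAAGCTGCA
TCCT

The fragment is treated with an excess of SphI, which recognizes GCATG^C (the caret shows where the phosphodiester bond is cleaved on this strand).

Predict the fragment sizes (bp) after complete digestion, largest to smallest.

160, 84 bp

The SphI site (GCATGC) starts at position 80.
SphI cuts after base 5 of each site (before the last base), so after position 84.
Linear molecule, 1 cut → 2 fragments:
  1–84 → 84 bp
  85–244 → 160 bp
Sorted largest to smallest: 160, 84 bp.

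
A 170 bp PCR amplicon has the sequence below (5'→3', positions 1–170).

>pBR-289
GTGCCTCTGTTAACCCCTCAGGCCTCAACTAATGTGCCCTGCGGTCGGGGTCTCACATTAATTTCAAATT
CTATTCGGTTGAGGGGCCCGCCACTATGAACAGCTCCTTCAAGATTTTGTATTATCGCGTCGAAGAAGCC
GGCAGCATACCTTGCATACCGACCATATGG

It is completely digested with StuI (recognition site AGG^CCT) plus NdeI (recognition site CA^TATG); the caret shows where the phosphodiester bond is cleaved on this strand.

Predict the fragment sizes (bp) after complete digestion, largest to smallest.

The StuI site (AGGCCT) starts at position 20.
StuI cuts after base 3 of each site, so after position 22.
The NdeI site (CATATG) starts at position 164.
NdeI cuts after base 2 of each site, so after position 165.
Combined cut positions: 22, 165.
Linear molecule, 2 cuts → 3 fragments:
  1–22 → 22 bp
  23–165 → 143 bp
  166–170 → 5 bp
Sorted largest to smallest: 143, 22, 5 bp.

143, 22, 5 bp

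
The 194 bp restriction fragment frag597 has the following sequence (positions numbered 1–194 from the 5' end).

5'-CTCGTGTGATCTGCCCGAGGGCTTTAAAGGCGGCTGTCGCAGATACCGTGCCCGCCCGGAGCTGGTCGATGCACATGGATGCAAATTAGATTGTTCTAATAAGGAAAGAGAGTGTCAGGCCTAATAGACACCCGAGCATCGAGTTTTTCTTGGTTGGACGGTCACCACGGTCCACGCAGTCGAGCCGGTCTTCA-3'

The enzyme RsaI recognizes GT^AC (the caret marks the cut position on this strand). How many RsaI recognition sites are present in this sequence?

No occurrence of GTAC is present in the sequence.
RsaI does not cut: 0 sites.

0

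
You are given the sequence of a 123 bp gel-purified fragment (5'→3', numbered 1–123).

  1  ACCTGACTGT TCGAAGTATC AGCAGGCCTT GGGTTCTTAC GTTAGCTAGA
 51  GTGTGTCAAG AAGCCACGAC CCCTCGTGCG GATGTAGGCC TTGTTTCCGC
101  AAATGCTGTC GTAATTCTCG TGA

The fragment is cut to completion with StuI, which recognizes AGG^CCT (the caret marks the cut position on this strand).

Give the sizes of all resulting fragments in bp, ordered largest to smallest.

StuI sites (AGGCCT) start at positions 24, 86.
StuI cuts after base 3 of each site, so after positions 26, 88.
Linear molecule, 2 cuts → 3 fragments:
  1–26 → 26 bp
  27–88 → 62 bp
  89–123 → 35 bp
Sorted largest to smallest: 62, 35, 26 bp.

62, 35, 26 bp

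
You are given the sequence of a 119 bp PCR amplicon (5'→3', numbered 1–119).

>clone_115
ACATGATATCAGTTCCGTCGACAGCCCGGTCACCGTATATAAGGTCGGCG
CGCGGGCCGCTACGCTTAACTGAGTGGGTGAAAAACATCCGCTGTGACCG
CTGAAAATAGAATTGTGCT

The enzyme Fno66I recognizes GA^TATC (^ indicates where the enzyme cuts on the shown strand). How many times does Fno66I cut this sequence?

GATATC occurs starting at position 5.
Fno66I cuts at 1 site.

1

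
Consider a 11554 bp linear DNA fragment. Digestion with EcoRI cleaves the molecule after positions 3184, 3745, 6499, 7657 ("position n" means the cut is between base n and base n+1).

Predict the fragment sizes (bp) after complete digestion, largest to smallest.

3897, 3184, 2754, 1158, 561 bp

Linear molecule, 4 cuts → 5 fragments:
  3184 − 0 = 3184 bp
  3745 − 3184 = 561 bp
  6499 − 3745 = 2754 bp
  7657 − 6499 = 1158 bp
  11554 − 7657 = 3897 bp
Sorted largest to smallest: 3897, 3184, 2754, 1158, 561 bp.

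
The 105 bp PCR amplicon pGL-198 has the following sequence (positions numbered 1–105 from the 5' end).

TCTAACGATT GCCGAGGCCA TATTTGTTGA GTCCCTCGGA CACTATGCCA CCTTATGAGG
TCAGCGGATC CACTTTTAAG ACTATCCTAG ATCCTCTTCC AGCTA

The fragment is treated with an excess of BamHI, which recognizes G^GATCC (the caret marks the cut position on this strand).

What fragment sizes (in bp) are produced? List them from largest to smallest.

The BamHI site (GGATCC) starts at position 66.
BamHI cuts after the first base of each site, so after position 66.
Linear molecule, 1 cut → 2 fragments:
  1–66 → 66 bp
  67–105 → 39 bp
Sorted largest to smallest: 66, 39 bp.

66, 39 bp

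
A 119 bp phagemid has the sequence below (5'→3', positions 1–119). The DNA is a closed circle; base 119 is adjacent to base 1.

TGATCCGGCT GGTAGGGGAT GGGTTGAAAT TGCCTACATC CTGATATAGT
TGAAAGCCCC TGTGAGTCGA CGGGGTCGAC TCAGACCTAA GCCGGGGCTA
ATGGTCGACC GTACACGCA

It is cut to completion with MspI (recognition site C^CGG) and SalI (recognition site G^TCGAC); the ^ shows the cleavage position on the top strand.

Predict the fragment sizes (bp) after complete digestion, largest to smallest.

MspI sites (CCGG) start at positions 5, 92.
MspI cuts after the first base of each site, so after positions 5, 92.
SalI sites (GTCGAC) start at positions 66, 75, 104.
SalI cuts after the first base of each site, so after positions 66, 75, 104.
Combined cut positions: 5, 66, 75, 92, 104.
Circular molecule, 5 cuts → 5 fragments:
  6–66 → 61 bp
  67–75 → 9 bp
  76–92 → 17 bp
  93–104 → 12 bp
  105–119 then 1–5 → 15 + 5 = 20 bp
Sorted largest to smallest: 61, 20, 17, 12, 9 bp.

61, 20, 17, 12, 9 bp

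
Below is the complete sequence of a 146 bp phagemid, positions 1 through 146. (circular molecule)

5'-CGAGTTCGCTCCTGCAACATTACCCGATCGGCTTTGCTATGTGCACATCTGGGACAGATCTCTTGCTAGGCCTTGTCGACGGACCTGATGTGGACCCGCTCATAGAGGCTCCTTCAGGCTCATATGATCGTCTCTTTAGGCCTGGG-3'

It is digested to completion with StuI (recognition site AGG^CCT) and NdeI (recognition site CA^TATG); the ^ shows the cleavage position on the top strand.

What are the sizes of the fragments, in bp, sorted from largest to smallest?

StuI sites (AGGCCT) start at positions 68, 138.
StuI cuts after base 3 of each site, so after positions 70, 140.
The NdeI site (CATATG) starts at position 121.
NdeI cuts after base 2 of each site, so after position 122.
Combined cut positions: 70, 122, 140.
Circular molecule, 3 cuts → 3 fragments:
  71–122 → 52 bp
  123–140 → 18 bp
  141–146 then 1–70 → 6 + 70 = 76 bp
Sorted largest to smallest: 76, 52, 18 bp.

76, 52, 18 bp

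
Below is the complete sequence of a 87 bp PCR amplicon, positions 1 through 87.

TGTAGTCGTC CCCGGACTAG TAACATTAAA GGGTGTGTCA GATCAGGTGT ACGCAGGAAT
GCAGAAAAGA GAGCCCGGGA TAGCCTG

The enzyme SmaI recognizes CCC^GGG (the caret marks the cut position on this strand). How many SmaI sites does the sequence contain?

1

CCCGGG occurs starting at position 74.
SmaI cuts at 1 site.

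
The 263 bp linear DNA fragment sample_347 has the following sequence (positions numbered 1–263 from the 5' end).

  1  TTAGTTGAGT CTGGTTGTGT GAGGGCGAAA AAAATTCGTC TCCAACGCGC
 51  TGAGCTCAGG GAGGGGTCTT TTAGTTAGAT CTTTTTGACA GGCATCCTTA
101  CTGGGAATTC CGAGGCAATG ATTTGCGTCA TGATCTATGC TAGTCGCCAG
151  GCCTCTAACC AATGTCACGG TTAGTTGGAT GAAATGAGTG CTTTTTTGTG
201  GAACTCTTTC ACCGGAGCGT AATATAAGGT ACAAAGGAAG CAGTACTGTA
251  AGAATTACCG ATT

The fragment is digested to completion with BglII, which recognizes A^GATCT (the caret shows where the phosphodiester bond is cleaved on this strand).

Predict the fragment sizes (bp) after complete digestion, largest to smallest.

The BglII site (AGATCT) starts at position 77.
BglII cuts after the first base of each site, so after position 77.
Linear molecule, 1 cut → 2 fragments:
  1–77 → 77 bp
  78–263 → 186 bp
Sorted largest to smallest: 186, 77 bp.

186, 77 bp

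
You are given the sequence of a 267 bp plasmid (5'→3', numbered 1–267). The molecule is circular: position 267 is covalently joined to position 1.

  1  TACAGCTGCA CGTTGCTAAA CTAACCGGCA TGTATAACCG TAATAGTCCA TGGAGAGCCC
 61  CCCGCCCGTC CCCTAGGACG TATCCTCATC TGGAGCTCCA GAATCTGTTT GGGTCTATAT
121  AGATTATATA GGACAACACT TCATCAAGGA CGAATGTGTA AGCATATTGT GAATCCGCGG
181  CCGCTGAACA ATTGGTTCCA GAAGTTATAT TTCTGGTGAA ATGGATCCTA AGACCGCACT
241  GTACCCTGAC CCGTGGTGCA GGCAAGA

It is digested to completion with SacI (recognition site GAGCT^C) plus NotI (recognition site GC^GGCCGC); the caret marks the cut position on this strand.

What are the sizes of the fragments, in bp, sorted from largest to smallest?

The SacI site (GAGCTC) starts at position 93.
SacI cuts after base 5 of each site (before the last base), so after position 97.
The NotI site (GCGGCCGC) starts at position 177.
NotI cuts after base 2 of each site, so after position 178.
Combined cut positions: 97, 178.
Circular molecule, 2 cuts → 2 fragments:
  98–178 → 81 bp
  179–267 then 1–97 → 89 + 97 = 186 bp
Sorted largest to smallest: 186, 81 bp.

186, 81 bp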